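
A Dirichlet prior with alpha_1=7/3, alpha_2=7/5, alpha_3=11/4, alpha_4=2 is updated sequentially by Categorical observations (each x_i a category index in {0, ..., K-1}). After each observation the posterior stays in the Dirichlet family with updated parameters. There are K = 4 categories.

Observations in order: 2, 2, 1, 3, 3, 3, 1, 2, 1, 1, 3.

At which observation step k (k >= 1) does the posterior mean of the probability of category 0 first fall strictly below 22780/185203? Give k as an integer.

k = 11

obs 1: x=2 → posterior Dirichlet(7/3, 7/5, 15/4, 2)
obs 2: x=2 → posterior Dirichlet(7/3, 7/5, 19/4, 2)
obs 3: x=1 → posterior Dirichlet(7/3, 12/5, 19/4, 2)
obs 4: x=3 → posterior Dirichlet(7/3, 12/5, 19/4, 3)
obs 5: x=3 → posterior Dirichlet(7/3, 12/5, 19/4, 4)
obs 6: x=3 → posterior Dirichlet(7/3, 12/5, 19/4, 5)
obs 7: x=1 → posterior Dirichlet(7/3, 17/5, 19/4, 5)
obs 8: x=2 → posterior Dirichlet(7/3, 17/5, 23/4, 5)
obs 9: x=1 → posterior Dirichlet(7/3, 22/5, 23/4, 5)
obs 10: x=1 → posterior Dirichlet(7/3, 27/5, 23/4, 5)
obs 11: x=3 → posterior Dirichlet(7/3, 27/5, 23/4, 6)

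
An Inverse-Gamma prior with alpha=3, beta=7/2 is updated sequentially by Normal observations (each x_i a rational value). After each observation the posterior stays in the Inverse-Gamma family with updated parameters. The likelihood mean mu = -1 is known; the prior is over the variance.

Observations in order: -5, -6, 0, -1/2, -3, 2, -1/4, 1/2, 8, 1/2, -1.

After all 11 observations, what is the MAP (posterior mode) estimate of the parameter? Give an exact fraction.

2373/304

obs 1: x=-5 → posterior Inverse-Gamma(7/2, 23/2)
obs 2: x=-6 → posterior Inverse-Gamma(4, 24)
obs 3: x=0 → posterior Inverse-Gamma(9/2, 49/2)
obs 4: x=-1/2 → posterior Inverse-Gamma(5, 197/8)
obs 5: x=-3 → posterior Inverse-Gamma(11/2, 213/8)
obs 6: x=2 → posterior Inverse-Gamma(6, 249/8)
obs 7: x=-1/4 → posterior Inverse-Gamma(13/2, 1005/32)
obs 8: x=1/2 → posterior Inverse-Gamma(7, 1041/32)
obs 9: x=8 → posterior Inverse-Gamma(15/2, 2337/32)
obs 10: x=1/2 → posterior Inverse-Gamma(8, 2373/32)
obs 11: x=-1 → posterior Inverse-Gamma(17/2, 2373/32)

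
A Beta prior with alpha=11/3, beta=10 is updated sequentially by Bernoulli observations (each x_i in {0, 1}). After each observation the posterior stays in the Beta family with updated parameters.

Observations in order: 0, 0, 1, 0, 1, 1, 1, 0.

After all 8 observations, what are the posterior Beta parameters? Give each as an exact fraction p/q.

obs 1: x=0 → posterior Beta(11/3, 11)
obs 2: x=0 → posterior Beta(11/3, 12)
obs 3: x=1 → posterior Beta(14/3, 12)
obs 4: x=0 → posterior Beta(14/3, 13)
obs 5: x=1 → posterior Beta(17/3, 13)
obs 6: x=1 → posterior Beta(20/3, 13)
obs 7: x=1 → posterior Beta(23/3, 13)
obs 8: x=0 → posterior Beta(23/3, 14)

alpha=23/3, beta=14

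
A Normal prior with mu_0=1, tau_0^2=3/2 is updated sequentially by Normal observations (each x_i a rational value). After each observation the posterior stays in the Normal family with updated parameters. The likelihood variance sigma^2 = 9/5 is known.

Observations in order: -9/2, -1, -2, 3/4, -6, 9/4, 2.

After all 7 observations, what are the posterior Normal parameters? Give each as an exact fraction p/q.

obs 1: x=-9/2 → posterior Normal(-3/2, 9/11)
obs 2: x=-1 → posterior Normal(-43/32, 9/16)
obs 3: x=-2 → posterior Normal(-3/2, 3/7)
obs 4: x=3/4 → posterior Normal(-111/104, 9/26)
obs 5: x=-6 → posterior Normal(-231/124, 9/31)
obs 6: x=9/4 → posterior Normal(-31/24, 1/4)
obs 7: x=2 → posterior Normal(-73/82, 9/41)

mu_0=-73/82, tau_0^2=9/41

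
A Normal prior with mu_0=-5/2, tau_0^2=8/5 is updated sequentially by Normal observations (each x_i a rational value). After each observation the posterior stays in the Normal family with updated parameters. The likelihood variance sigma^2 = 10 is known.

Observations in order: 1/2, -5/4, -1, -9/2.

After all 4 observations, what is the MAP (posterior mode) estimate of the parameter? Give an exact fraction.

-175/82

obs 1: x=1/2 → posterior Normal(-121/58, 40/29)
obs 2: x=-5/4 → posterior Normal(-131/66, 40/33)
obs 3: x=-1 → posterior Normal(-139/74, 40/37)
obs 4: x=-9/2 → posterior Normal(-175/82, 40/41)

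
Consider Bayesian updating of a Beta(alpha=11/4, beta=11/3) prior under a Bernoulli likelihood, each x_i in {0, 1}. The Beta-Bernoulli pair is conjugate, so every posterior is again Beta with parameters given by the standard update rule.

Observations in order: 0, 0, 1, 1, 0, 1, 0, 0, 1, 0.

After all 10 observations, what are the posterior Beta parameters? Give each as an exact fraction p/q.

alpha=27/4, beta=29/3

obs 1: x=0 → posterior Beta(11/4, 14/3)
obs 2: x=0 → posterior Beta(11/4, 17/3)
obs 3: x=1 → posterior Beta(15/4, 17/3)
obs 4: x=1 → posterior Beta(19/4, 17/3)
obs 5: x=0 → posterior Beta(19/4, 20/3)
obs 6: x=1 → posterior Beta(23/4, 20/3)
obs 7: x=0 → posterior Beta(23/4, 23/3)
obs 8: x=0 → posterior Beta(23/4, 26/3)
obs 9: x=1 → posterior Beta(27/4, 26/3)
obs 10: x=0 → posterior Beta(27/4, 29/3)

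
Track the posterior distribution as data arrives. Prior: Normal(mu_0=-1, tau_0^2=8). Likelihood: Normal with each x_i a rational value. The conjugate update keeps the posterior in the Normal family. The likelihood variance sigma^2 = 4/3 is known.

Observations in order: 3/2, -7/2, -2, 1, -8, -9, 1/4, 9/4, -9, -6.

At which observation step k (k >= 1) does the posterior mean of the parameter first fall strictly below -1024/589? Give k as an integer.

k = 5

obs 1: x=3/2 → posterior Normal(8/7, 8/7)
obs 2: x=-7/2 → posterior Normal(-1, 8/13)
obs 3: x=-2 → posterior Normal(-25/19, 8/19)
obs 4: x=1 → posterior Normal(-19/25, 8/25)
obs 5: x=-8 → posterior Normal(-67/31, 8/31)
obs 6: x=-9 → posterior Normal(-121/37, 8/37)
obs 7: x=1/4 → posterior Normal(-239/86, 8/43)
obs 8: x=9/4 → posterior Normal(-106/49, 8/49)
obs 9: x=-9 → posterior Normal(-32/11, 8/55)
obs 10: x=-6 → posterior Normal(-196/61, 8/61)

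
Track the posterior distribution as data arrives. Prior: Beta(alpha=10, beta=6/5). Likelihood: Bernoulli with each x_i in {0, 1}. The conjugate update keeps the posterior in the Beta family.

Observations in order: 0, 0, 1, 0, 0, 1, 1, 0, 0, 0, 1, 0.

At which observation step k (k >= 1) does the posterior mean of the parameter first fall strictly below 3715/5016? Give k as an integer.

k = 4

obs 1: x=0 → posterior Beta(10, 11/5)
obs 2: x=0 → posterior Beta(10, 16/5)
obs 3: x=1 → posterior Beta(11, 16/5)
obs 4: x=0 → posterior Beta(11, 21/5)
obs 5: x=0 → posterior Beta(11, 26/5)
obs 6: x=1 → posterior Beta(12, 26/5)
obs 7: x=1 → posterior Beta(13, 26/5)
obs 8: x=0 → posterior Beta(13, 31/5)
obs 9: x=0 → posterior Beta(13, 36/5)
obs 10: x=0 → posterior Beta(13, 41/5)
obs 11: x=1 → posterior Beta(14, 41/5)
obs 12: x=0 → posterior Beta(14, 46/5)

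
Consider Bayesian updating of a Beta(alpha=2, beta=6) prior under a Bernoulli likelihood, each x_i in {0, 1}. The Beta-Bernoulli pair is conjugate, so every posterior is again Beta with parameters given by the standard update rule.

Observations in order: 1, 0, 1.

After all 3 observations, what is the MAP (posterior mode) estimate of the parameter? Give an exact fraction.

obs 1: x=1 → posterior Beta(3, 6)
obs 2: x=0 → posterior Beta(3, 7)
obs 3: x=1 → posterior Beta(4, 7)

1/3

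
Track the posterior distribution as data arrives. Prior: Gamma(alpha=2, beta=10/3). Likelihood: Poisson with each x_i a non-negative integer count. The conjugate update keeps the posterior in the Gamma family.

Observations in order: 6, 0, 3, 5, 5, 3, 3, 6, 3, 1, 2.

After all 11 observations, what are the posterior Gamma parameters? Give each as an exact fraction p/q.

alpha=39, beta=43/3

obs 1: x=6 → posterior Gamma(8, 13/3)
obs 2: x=0 → posterior Gamma(8, 16/3)
obs 3: x=3 → posterior Gamma(11, 19/3)
obs 4: x=5 → posterior Gamma(16, 22/3)
obs 5: x=5 → posterior Gamma(21, 25/3)
obs 6: x=3 → posterior Gamma(24, 28/3)
obs 7: x=3 → posterior Gamma(27, 31/3)
obs 8: x=6 → posterior Gamma(33, 34/3)
obs 9: x=3 → posterior Gamma(36, 37/3)
obs 10: x=1 → posterior Gamma(37, 40/3)
obs 11: x=2 → posterior Gamma(39, 43/3)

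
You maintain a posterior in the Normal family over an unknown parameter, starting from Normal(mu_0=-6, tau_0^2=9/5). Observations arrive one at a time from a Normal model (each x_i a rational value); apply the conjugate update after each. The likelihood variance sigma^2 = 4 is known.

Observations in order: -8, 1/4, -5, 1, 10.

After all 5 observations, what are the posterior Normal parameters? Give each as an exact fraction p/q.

obs 1: x=-8 → posterior Normal(-192/29, 36/29)
obs 2: x=1/4 → posterior Normal(-759/152, 18/19)
obs 3: x=-5 → posterior Normal(-939/188, 36/47)
obs 4: x=1 → posterior Normal(-129/32, 9/14)
obs 5: x=10 → posterior Normal(-543/260, 36/65)

mu_0=-543/260, tau_0^2=36/65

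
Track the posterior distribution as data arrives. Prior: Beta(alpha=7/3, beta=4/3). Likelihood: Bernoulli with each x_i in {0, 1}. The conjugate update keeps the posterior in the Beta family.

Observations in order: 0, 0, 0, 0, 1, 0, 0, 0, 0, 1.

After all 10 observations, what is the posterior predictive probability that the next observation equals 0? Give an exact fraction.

28/41

obs 1: x=0 → posterior Beta(7/3, 7/3)
obs 2: x=0 → posterior Beta(7/3, 10/3)
obs 3: x=0 → posterior Beta(7/3, 13/3)
obs 4: x=0 → posterior Beta(7/3, 16/3)
obs 5: x=1 → posterior Beta(10/3, 16/3)
obs 6: x=0 → posterior Beta(10/3, 19/3)
obs 7: x=0 → posterior Beta(10/3, 22/3)
obs 8: x=0 → posterior Beta(10/3, 25/3)
obs 9: x=0 → posterior Beta(10/3, 28/3)
obs 10: x=1 → posterior Beta(13/3, 28/3)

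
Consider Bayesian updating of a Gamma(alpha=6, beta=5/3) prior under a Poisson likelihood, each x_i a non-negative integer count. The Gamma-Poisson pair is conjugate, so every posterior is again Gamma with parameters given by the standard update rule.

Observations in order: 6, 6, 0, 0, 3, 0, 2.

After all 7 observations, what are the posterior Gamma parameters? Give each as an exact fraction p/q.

obs 1: x=6 → posterior Gamma(12, 8/3)
obs 2: x=6 → posterior Gamma(18, 11/3)
obs 3: x=0 → posterior Gamma(18, 14/3)
obs 4: x=0 → posterior Gamma(18, 17/3)
obs 5: x=3 → posterior Gamma(21, 20/3)
obs 6: x=0 → posterior Gamma(21, 23/3)
obs 7: x=2 → posterior Gamma(23, 26/3)

alpha=23, beta=26/3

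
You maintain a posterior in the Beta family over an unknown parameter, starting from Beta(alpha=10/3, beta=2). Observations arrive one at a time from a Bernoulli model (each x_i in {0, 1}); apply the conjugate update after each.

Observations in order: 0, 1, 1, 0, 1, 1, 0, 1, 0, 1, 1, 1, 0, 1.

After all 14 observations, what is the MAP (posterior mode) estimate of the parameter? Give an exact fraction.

17/26

obs 1: x=0 → posterior Beta(10/3, 3)
obs 2: x=1 → posterior Beta(13/3, 3)
obs 3: x=1 → posterior Beta(16/3, 3)
obs 4: x=0 → posterior Beta(16/3, 4)
obs 5: x=1 → posterior Beta(19/3, 4)
obs 6: x=1 → posterior Beta(22/3, 4)
obs 7: x=0 → posterior Beta(22/3, 5)
obs 8: x=1 → posterior Beta(25/3, 5)
obs 9: x=0 → posterior Beta(25/3, 6)
obs 10: x=1 → posterior Beta(28/3, 6)
obs 11: x=1 → posterior Beta(31/3, 6)
obs 12: x=1 → posterior Beta(34/3, 6)
obs 13: x=0 → posterior Beta(34/3, 7)
obs 14: x=1 → posterior Beta(37/3, 7)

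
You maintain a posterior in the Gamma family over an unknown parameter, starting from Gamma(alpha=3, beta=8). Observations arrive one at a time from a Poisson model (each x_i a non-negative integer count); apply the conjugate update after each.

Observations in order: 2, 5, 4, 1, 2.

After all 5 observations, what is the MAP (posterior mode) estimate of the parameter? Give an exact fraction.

obs 1: x=2 → posterior Gamma(5, 9)
obs 2: x=5 → posterior Gamma(10, 10)
obs 3: x=4 → posterior Gamma(14, 11)
obs 4: x=1 → posterior Gamma(15, 12)
obs 5: x=2 → posterior Gamma(17, 13)

16/13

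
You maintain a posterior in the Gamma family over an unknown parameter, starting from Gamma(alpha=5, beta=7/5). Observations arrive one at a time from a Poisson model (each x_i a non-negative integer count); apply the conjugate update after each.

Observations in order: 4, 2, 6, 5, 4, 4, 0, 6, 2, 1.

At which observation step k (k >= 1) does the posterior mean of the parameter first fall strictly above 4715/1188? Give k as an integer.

obs 1: x=4 → posterior Gamma(9, 12/5)
obs 2: x=2 → posterior Gamma(11, 17/5)
obs 3: x=6 → posterior Gamma(17, 22/5)
obs 4: x=5 → posterior Gamma(22, 27/5)
obs 5: x=4 → posterior Gamma(26, 32/5)
obs 6: x=4 → posterior Gamma(30, 37/5)
obs 7: x=0 → posterior Gamma(30, 42/5)
obs 8: x=6 → posterior Gamma(36, 47/5)
obs 9: x=2 → posterior Gamma(38, 52/5)
obs 10: x=1 → posterior Gamma(39, 57/5)

k = 4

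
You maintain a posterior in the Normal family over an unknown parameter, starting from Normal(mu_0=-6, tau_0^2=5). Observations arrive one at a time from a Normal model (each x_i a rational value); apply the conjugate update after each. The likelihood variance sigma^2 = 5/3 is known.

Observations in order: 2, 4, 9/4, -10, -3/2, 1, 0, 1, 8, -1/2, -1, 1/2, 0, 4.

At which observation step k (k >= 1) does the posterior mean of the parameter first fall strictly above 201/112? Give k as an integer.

obs 1: x=2 → posterior Normal(0, 5/4)
obs 2: x=4 → posterior Normal(12/7, 5/7)
obs 3: x=9/4 → posterior Normal(15/8, 1/2)
obs 4: x=-10 → posterior Normal(-45/52, 5/13)
obs 5: x=-3/2 → posterior Normal(-63/64, 5/16)
obs 6: x=1 → posterior Normal(-51/76, 5/19)
obs 7: x=0 → posterior Normal(-51/88, 5/22)
obs 8: x=1 → posterior Normal(-39/100, 1/5)
obs 9: x=8 → posterior Normal(57/112, 5/28)
obs 10: x=-1/2 → posterior Normal(51/124, 5/31)
obs 11: x=-1 → posterior Normal(39/136, 5/34)
obs 12: x=1/2 → posterior Normal(45/148, 5/37)
obs 13: x=0 → posterior Normal(9/32, 1/8)
obs 14: x=4 → posterior Normal(93/172, 5/43)

k = 3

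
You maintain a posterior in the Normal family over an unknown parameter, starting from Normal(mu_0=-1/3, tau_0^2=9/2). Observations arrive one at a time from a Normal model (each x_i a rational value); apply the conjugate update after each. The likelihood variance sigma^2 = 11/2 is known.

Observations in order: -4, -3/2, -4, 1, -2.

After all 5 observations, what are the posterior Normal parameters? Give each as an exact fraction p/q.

mu_0=-589/336, tau_0^2=99/112

obs 1: x=-4 → posterior Normal(-119/60, 99/40)
obs 2: x=-3/2 → posterior Normal(-11/6, 99/58)
obs 3: x=-4 → posterior Normal(-535/228, 99/76)
obs 4: x=1 → posterior Normal(-481/282, 99/94)
obs 5: x=-2 → posterior Normal(-589/336, 99/112)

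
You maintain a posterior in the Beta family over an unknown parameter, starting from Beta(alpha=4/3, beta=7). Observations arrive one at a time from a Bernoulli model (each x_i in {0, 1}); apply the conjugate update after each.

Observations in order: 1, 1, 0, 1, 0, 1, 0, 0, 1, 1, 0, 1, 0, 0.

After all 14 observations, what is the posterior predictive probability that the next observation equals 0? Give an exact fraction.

42/67

obs 1: x=1 → posterior Beta(7/3, 7)
obs 2: x=1 → posterior Beta(10/3, 7)
obs 3: x=0 → posterior Beta(10/3, 8)
obs 4: x=1 → posterior Beta(13/3, 8)
obs 5: x=0 → posterior Beta(13/3, 9)
obs 6: x=1 → posterior Beta(16/3, 9)
obs 7: x=0 → posterior Beta(16/3, 10)
obs 8: x=0 → posterior Beta(16/3, 11)
obs 9: x=1 → posterior Beta(19/3, 11)
obs 10: x=1 → posterior Beta(22/3, 11)
obs 11: x=0 → posterior Beta(22/3, 12)
obs 12: x=1 → posterior Beta(25/3, 12)
obs 13: x=0 → posterior Beta(25/3, 13)
obs 14: x=0 → posterior Beta(25/3, 14)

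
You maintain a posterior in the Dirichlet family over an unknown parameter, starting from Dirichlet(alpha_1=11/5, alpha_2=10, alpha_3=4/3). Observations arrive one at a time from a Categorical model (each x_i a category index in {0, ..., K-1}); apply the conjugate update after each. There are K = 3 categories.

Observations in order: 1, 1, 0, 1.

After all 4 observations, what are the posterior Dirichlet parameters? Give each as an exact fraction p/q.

alpha_1=16/5, alpha_2=13, alpha_3=4/3

obs 1: x=1 → posterior Dirichlet(11/5, 11, 4/3)
obs 2: x=1 → posterior Dirichlet(11/5, 12, 4/3)
obs 3: x=0 → posterior Dirichlet(16/5, 12, 4/3)
obs 4: x=1 → posterior Dirichlet(16/5, 13, 4/3)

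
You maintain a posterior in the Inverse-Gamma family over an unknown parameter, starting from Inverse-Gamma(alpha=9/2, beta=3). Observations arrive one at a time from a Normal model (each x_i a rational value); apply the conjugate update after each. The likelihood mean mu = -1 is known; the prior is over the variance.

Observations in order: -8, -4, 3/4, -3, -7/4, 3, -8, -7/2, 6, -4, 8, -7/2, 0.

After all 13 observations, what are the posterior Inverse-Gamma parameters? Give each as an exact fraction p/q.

obs 1: x=-8 → posterior Inverse-Gamma(5, 55/2)
obs 2: x=-4 → posterior Inverse-Gamma(11/2, 32)
obs 3: x=3/4 → posterior Inverse-Gamma(6, 1073/32)
obs 4: x=-3 → posterior Inverse-Gamma(13/2, 1137/32)
obs 5: x=-7/4 → posterior Inverse-Gamma(7, 573/16)
obs 6: x=3 → posterior Inverse-Gamma(15/2, 701/16)
obs 7: x=-8 → posterior Inverse-Gamma(8, 1093/16)
obs 8: x=-7/2 → posterior Inverse-Gamma(17/2, 1143/16)
obs 9: x=6 → posterior Inverse-Gamma(9, 1535/16)
obs 10: x=-4 → posterior Inverse-Gamma(19/2, 1607/16)
obs 11: x=8 → posterior Inverse-Gamma(10, 2255/16)
obs 12: x=-7/2 → posterior Inverse-Gamma(21/2, 2305/16)
obs 13: x=0 → posterior Inverse-Gamma(11, 2313/16)

alpha=11, beta=2313/16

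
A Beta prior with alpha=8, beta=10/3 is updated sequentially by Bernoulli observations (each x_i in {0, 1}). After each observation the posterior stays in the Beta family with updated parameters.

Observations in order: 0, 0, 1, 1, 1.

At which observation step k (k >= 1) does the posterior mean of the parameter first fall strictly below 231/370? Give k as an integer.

obs 1: x=0 → posterior Beta(8, 13/3)
obs 2: x=0 → posterior Beta(8, 16/3)
obs 3: x=1 → posterior Beta(9, 16/3)
obs 4: x=1 → posterior Beta(10, 16/3)
obs 5: x=1 → posterior Beta(11, 16/3)

k = 2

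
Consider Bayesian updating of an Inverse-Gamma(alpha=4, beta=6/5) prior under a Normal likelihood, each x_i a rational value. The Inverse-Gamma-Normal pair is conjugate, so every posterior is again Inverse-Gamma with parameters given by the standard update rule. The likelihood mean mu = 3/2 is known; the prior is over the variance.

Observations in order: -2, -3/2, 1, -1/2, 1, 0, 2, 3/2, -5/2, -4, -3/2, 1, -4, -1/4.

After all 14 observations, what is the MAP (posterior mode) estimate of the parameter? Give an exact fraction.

9557/1920

obs 1: x=-2 → posterior Inverse-Gamma(9/2, 293/40)
obs 2: x=-3/2 → posterior Inverse-Gamma(5, 473/40)
obs 3: x=1 → posterior Inverse-Gamma(11/2, 239/20)
obs 4: x=-1/2 → posterior Inverse-Gamma(6, 279/20)
obs 5: x=1 → posterior Inverse-Gamma(13/2, 563/40)
obs 6: x=0 → posterior Inverse-Gamma(7, 76/5)
obs 7: x=2 → posterior Inverse-Gamma(15/2, 613/40)
obs 8: x=3/2 → posterior Inverse-Gamma(8, 613/40)
obs 9: x=-5/2 → posterior Inverse-Gamma(17/2, 933/40)
obs 10: x=-4 → posterior Inverse-Gamma(9, 769/20)
obs 11: x=-3/2 → posterior Inverse-Gamma(19/2, 859/20)
obs 12: x=1 → posterior Inverse-Gamma(10, 1723/40)
obs 13: x=-4 → posterior Inverse-Gamma(21/2, 291/5)
obs 14: x=-1/4 → posterior Inverse-Gamma(11, 9557/160)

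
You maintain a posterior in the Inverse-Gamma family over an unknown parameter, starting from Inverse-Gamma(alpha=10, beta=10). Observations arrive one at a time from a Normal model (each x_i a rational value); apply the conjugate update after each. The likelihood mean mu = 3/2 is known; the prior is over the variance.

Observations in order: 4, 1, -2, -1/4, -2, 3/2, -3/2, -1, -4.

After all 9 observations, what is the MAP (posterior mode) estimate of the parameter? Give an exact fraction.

obs 1: x=4 → posterior Inverse-Gamma(21/2, 105/8)
obs 2: x=1 → posterior Inverse-Gamma(11, 53/4)
obs 3: x=-2 → posterior Inverse-Gamma(23/2, 155/8)
obs 4: x=-1/4 → posterior Inverse-Gamma(12, 669/32)
obs 5: x=-2 → posterior Inverse-Gamma(25/2, 865/32)
obs 6: x=3/2 → posterior Inverse-Gamma(13, 865/32)
obs 7: x=-3/2 → posterior Inverse-Gamma(27/2, 1009/32)
obs 8: x=-1 → posterior Inverse-Gamma(14, 1109/32)
obs 9: x=-4 → posterior Inverse-Gamma(29/2, 1593/32)

1593/496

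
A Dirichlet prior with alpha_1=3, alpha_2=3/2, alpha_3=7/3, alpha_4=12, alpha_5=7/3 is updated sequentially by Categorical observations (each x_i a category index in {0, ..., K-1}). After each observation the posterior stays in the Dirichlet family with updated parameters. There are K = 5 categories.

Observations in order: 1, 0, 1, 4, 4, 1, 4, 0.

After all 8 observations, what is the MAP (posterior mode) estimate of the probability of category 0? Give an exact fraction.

obs 1: x=1 → posterior Dirichlet(3, 5/2, 7/3, 12, 7/3)
obs 2: x=0 → posterior Dirichlet(4, 5/2, 7/3, 12, 7/3)
obs 3: x=1 → posterior Dirichlet(4, 7/2, 7/3, 12, 7/3)
obs 4: x=4 → posterior Dirichlet(4, 7/2, 7/3, 12, 10/3)
obs 5: x=4 → posterior Dirichlet(4, 7/2, 7/3, 12, 13/3)
obs 6: x=1 → posterior Dirichlet(4, 9/2, 7/3, 12, 13/3)
obs 7: x=4 → posterior Dirichlet(4, 9/2, 7/3, 12, 16/3)
obs 8: x=0 → posterior Dirichlet(5, 9/2, 7/3, 12, 16/3)

24/145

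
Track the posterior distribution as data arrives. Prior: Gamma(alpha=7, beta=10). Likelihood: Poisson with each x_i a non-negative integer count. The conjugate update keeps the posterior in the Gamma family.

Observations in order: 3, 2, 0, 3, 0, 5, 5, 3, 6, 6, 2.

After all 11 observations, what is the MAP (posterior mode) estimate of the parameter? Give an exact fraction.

obs 1: x=3 → posterior Gamma(10, 11)
obs 2: x=2 → posterior Gamma(12, 12)
obs 3: x=0 → posterior Gamma(12, 13)
obs 4: x=3 → posterior Gamma(15, 14)
obs 5: x=0 → posterior Gamma(15, 15)
obs 6: x=5 → posterior Gamma(20, 16)
obs 7: x=5 → posterior Gamma(25, 17)
obs 8: x=3 → posterior Gamma(28, 18)
obs 9: x=6 → posterior Gamma(34, 19)
obs 10: x=6 → posterior Gamma(40, 20)
obs 11: x=2 → posterior Gamma(42, 21)

41/21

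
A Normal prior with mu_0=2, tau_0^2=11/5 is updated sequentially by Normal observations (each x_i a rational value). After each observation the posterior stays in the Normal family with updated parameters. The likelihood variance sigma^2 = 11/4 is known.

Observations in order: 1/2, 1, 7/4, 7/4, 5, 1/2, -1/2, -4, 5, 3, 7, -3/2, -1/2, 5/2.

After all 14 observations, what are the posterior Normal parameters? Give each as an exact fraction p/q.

obs 1: x=1/2 → posterior Normal(4/3, 11/9)
obs 2: x=1 → posterior Normal(16/13, 11/13)
obs 3: x=7/4 → posterior Normal(23/17, 11/17)
obs 4: x=7/4 → posterior Normal(10/7, 11/21)
obs 5: x=5 → posterior Normal(2, 11/25)
obs 6: x=1/2 → posterior Normal(52/29, 11/29)
obs 7: x=-1/2 → posterior Normal(50/33, 1/3)
obs 8: x=-4 → posterior Normal(34/37, 11/37)
obs 9: x=5 → posterior Normal(54/41, 11/41)
obs 10: x=3 → posterior Normal(22/15, 11/45)
obs 11: x=7 → posterior Normal(94/49, 11/49)
obs 12: x=-3/2 → posterior Normal(88/53, 11/53)
obs 13: x=-1/2 → posterior Normal(86/57, 11/57)
obs 14: x=5/2 → posterior Normal(96/61, 11/61)

mu_0=96/61, tau_0^2=11/61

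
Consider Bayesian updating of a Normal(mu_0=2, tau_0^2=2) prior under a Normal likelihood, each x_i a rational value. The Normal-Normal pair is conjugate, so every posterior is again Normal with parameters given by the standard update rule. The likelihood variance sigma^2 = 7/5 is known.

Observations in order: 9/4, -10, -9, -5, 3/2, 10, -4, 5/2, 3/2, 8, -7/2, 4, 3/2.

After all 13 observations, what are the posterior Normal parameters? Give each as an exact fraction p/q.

mu_0=23/274, tau_0^2=14/137

obs 1: x=9/4 → posterior Normal(73/34, 14/17)
obs 2: x=-10 → posterior Normal(-127/54, 14/27)
obs 3: x=-9 → posterior Normal(-307/74, 14/37)
obs 4: x=-5 → posterior Normal(-407/94, 14/47)
obs 5: x=3/2 → posterior Normal(-377/114, 14/57)
obs 6: x=10 → posterior Normal(-177/134, 14/67)
obs 7: x=-4 → posterior Normal(-257/154, 2/11)
obs 8: x=5/2 → posterior Normal(-69/58, 14/87)
obs 9: x=3/2 → posterior Normal(-177/194, 14/97)
obs 10: x=8 → posterior Normal(-17/214, 14/107)
obs 11: x=-7/2 → posterior Normal(-29/78, 14/117)
obs 12: x=4 → posterior Normal(-7/254, 14/127)
obs 13: x=3/2 → posterior Normal(23/274, 14/137)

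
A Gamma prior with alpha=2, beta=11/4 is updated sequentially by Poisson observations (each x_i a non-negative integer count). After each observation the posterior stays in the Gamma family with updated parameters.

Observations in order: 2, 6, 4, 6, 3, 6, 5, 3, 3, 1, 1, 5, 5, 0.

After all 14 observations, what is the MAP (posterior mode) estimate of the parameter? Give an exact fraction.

obs 1: x=2 → posterior Gamma(4, 15/4)
obs 2: x=6 → posterior Gamma(10, 19/4)
obs 3: x=4 → posterior Gamma(14, 23/4)
obs 4: x=6 → posterior Gamma(20, 27/4)
obs 5: x=3 → posterior Gamma(23, 31/4)
obs 6: x=6 → posterior Gamma(29, 35/4)
obs 7: x=5 → posterior Gamma(34, 39/4)
obs 8: x=3 → posterior Gamma(37, 43/4)
obs 9: x=3 → posterior Gamma(40, 47/4)
obs 10: x=1 → posterior Gamma(41, 51/4)
obs 11: x=1 → posterior Gamma(42, 55/4)
obs 12: x=5 → posterior Gamma(47, 59/4)
obs 13: x=5 → posterior Gamma(52, 63/4)
obs 14: x=0 → posterior Gamma(52, 67/4)

204/67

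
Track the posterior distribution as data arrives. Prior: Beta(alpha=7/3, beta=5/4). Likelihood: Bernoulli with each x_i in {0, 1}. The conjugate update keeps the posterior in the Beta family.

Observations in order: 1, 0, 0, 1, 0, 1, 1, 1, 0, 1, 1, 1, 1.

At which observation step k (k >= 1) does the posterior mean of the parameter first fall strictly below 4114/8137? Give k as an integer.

k = 5

obs 1: x=1 → posterior Beta(10/3, 5/4)
obs 2: x=0 → posterior Beta(10/3, 9/4)
obs 3: x=0 → posterior Beta(10/3, 13/4)
obs 4: x=1 → posterior Beta(13/3, 13/4)
obs 5: x=0 → posterior Beta(13/3, 17/4)
obs 6: x=1 → posterior Beta(16/3, 17/4)
obs 7: x=1 → posterior Beta(19/3, 17/4)
obs 8: x=1 → posterior Beta(22/3, 17/4)
obs 9: x=0 → posterior Beta(22/3, 21/4)
obs 10: x=1 → posterior Beta(25/3, 21/4)
obs 11: x=1 → posterior Beta(28/3, 21/4)
obs 12: x=1 → posterior Beta(31/3, 21/4)
obs 13: x=1 → posterior Beta(34/3, 21/4)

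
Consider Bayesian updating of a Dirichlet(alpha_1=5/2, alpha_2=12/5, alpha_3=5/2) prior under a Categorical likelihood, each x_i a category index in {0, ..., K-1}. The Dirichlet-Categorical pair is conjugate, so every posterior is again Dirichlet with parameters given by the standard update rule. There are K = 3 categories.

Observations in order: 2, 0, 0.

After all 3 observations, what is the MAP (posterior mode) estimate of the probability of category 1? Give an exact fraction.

obs 1: x=2 → posterior Dirichlet(5/2, 12/5, 7/2)
obs 2: x=0 → posterior Dirichlet(7/2, 12/5, 7/2)
obs 3: x=0 → posterior Dirichlet(9/2, 12/5, 7/2)

7/37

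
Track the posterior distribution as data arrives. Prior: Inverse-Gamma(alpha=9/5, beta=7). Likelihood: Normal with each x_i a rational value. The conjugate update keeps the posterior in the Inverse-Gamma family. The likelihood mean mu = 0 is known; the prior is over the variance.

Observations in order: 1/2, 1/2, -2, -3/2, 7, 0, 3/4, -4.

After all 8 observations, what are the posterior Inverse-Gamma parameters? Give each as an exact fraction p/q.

obs 1: x=1/2 → posterior Inverse-Gamma(23/10, 57/8)
obs 2: x=1/2 → posterior Inverse-Gamma(14/5, 29/4)
obs 3: x=-2 → posterior Inverse-Gamma(33/10, 37/4)
obs 4: x=-3/2 → posterior Inverse-Gamma(19/5, 83/8)
obs 5: x=7 → posterior Inverse-Gamma(43/10, 279/8)
obs 6: x=0 → posterior Inverse-Gamma(24/5, 279/8)
obs 7: x=3/4 → posterior Inverse-Gamma(53/10, 1125/32)
obs 8: x=-4 → posterior Inverse-Gamma(29/5, 1381/32)

alpha=29/5, beta=1381/32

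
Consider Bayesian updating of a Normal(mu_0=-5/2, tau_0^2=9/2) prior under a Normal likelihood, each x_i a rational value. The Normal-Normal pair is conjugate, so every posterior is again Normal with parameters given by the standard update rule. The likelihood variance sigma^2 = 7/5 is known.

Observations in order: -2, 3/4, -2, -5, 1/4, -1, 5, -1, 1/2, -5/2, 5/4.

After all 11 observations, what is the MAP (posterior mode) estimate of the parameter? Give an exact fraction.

-1175/2036

obs 1: x=-2 → posterior Normal(-125/59, 63/59)
obs 2: x=3/4 → posterior Normal(-365/416, 63/104)
obs 3: x=-2 → posterior Normal(-725/596, 63/149)
obs 4: x=-5 → posterior Normal(-1625/776, 63/194)
obs 5: x=1/4 → posterior Normal(-395/239, 63/239)
obs 6: x=-1 → posterior Normal(-110/71, 63/284)
obs 7: x=5 → posterior Normal(-215/329, 9/47)
obs 8: x=-1 → posterior Normal(-130/187, 63/374)
obs 9: x=1/2 → posterior Normal(-475/838, 63/419)
obs 10: x=-5/2 → posterior Normal(-175/232, 63/464)
obs 11: x=5/4 → posterior Normal(-1175/2036, 63/509)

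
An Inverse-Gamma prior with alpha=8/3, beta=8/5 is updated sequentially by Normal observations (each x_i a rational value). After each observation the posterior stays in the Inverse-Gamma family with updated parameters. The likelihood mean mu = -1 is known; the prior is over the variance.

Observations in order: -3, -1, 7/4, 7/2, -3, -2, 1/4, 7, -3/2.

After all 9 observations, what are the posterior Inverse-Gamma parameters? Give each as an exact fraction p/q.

alpha=43/6, beta=4233/80

obs 1: x=-3 → posterior Inverse-Gamma(19/6, 18/5)
obs 2: x=-1 → posterior Inverse-Gamma(11/3, 18/5)
obs 3: x=7/4 → posterior Inverse-Gamma(25/6, 1181/160)
obs 4: x=7/2 → posterior Inverse-Gamma(14/3, 2801/160)
obs 5: x=-3 → posterior Inverse-Gamma(31/6, 3121/160)
obs 6: x=-2 → posterior Inverse-Gamma(17/3, 3201/160)
obs 7: x=1/4 → posterior Inverse-Gamma(37/6, 1663/80)
obs 8: x=7 → posterior Inverse-Gamma(20/3, 4223/80)
obs 9: x=-3/2 → posterior Inverse-Gamma(43/6, 4233/80)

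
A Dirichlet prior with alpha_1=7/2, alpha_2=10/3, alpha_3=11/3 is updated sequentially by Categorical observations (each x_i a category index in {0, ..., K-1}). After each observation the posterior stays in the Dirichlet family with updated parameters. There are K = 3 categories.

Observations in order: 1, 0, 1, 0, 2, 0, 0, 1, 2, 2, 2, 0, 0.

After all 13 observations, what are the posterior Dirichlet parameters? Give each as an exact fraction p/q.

alpha_1=19/2, alpha_2=19/3, alpha_3=23/3

obs 1: x=1 → posterior Dirichlet(7/2, 13/3, 11/3)
obs 2: x=0 → posterior Dirichlet(9/2, 13/3, 11/3)
obs 3: x=1 → posterior Dirichlet(9/2, 16/3, 11/3)
obs 4: x=0 → posterior Dirichlet(11/2, 16/3, 11/3)
obs 5: x=2 → posterior Dirichlet(11/2, 16/3, 14/3)
obs 6: x=0 → posterior Dirichlet(13/2, 16/3, 14/3)
obs 7: x=0 → posterior Dirichlet(15/2, 16/3, 14/3)
obs 8: x=1 → posterior Dirichlet(15/2, 19/3, 14/3)
obs 9: x=2 → posterior Dirichlet(15/2, 19/3, 17/3)
obs 10: x=2 → posterior Dirichlet(15/2, 19/3, 20/3)
obs 11: x=2 → posterior Dirichlet(15/2, 19/3, 23/3)
obs 12: x=0 → posterior Dirichlet(17/2, 19/3, 23/3)
obs 13: x=0 → posterior Dirichlet(19/2, 19/3, 23/3)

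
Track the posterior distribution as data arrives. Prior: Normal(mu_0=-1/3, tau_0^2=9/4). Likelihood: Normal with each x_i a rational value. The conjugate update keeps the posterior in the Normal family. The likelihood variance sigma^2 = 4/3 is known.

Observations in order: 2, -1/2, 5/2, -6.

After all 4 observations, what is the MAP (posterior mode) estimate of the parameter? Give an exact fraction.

-89/186

obs 1: x=2 → posterior Normal(146/129, 36/43)
obs 2: x=-1/2 → posterior Normal(211/420, 18/35)
obs 3: x=5/2 → posterior Normal(308/291, 36/97)
obs 4: x=-6 → posterior Normal(-89/186, 9/31)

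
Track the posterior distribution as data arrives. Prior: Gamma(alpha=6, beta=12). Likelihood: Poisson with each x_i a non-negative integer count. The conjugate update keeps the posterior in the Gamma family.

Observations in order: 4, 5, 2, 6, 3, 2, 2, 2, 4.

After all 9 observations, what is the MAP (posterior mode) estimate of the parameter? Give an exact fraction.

obs 1: x=4 → posterior Gamma(10, 13)
obs 2: x=5 → posterior Gamma(15, 14)
obs 3: x=2 → posterior Gamma(17, 15)
obs 4: x=6 → posterior Gamma(23, 16)
obs 5: x=3 → posterior Gamma(26, 17)
obs 6: x=2 → posterior Gamma(28, 18)
obs 7: x=2 → posterior Gamma(30, 19)
obs 8: x=2 → posterior Gamma(32, 20)
obs 9: x=4 → posterior Gamma(36, 21)

5/3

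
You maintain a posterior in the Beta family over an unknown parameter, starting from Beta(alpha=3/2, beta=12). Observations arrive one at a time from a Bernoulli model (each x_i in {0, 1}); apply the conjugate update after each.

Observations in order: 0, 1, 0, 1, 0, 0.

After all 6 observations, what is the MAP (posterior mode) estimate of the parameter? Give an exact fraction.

obs 1: x=0 → posterior Beta(3/2, 13)
obs 2: x=1 → posterior Beta(5/2, 13)
obs 3: x=0 → posterior Beta(5/2, 14)
obs 4: x=1 → posterior Beta(7/2, 14)
obs 5: x=0 → posterior Beta(7/2, 15)
obs 6: x=0 → posterior Beta(7/2, 16)

1/7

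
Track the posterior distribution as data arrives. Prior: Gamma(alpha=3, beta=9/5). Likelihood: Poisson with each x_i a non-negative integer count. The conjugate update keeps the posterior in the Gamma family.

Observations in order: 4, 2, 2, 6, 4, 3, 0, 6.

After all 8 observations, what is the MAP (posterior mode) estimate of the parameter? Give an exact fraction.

obs 1: x=4 → posterior Gamma(7, 14/5)
obs 2: x=2 → posterior Gamma(9, 19/5)
obs 3: x=2 → posterior Gamma(11, 24/5)
obs 4: x=6 → posterior Gamma(17, 29/5)
obs 5: x=4 → posterior Gamma(21, 34/5)
obs 6: x=3 → posterior Gamma(24, 39/5)
obs 7: x=0 → posterior Gamma(24, 44/5)
obs 8: x=6 → posterior Gamma(30, 49/5)

145/49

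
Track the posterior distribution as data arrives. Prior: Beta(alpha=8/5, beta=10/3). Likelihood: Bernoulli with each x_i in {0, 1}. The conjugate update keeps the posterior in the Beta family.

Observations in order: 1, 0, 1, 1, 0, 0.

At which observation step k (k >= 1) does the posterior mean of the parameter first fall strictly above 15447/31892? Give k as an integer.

obs 1: x=1 → posterior Beta(13/5, 10/3)
obs 2: x=0 → posterior Beta(13/5, 13/3)
obs 3: x=1 → posterior Beta(18/5, 13/3)
obs 4: x=1 → posterior Beta(23/5, 13/3)
obs 5: x=0 → posterior Beta(23/5, 16/3)
obs 6: x=0 → posterior Beta(23/5, 19/3)

k = 4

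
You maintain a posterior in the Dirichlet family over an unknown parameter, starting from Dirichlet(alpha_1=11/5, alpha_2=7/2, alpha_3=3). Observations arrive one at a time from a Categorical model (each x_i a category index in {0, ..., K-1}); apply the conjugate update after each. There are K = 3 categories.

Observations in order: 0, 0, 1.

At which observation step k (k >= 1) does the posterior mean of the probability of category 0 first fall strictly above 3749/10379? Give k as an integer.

k = 2

obs 1: x=0 → posterior Dirichlet(16/5, 7/2, 3)
obs 2: x=0 → posterior Dirichlet(21/5, 7/2, 3)
obs 3: x=1 → posterior Dirichlet(21/5, 9/2, 3)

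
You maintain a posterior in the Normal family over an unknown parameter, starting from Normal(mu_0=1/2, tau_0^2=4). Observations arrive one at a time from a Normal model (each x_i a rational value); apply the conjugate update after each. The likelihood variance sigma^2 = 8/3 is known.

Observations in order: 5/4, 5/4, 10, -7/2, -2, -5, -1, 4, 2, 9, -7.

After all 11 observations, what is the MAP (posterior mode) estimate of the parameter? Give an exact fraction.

4/5

obs 1: x=5/4 → posterior Normal(19/20, 8/5)
obs 2: x=5/4 → posterior Normal(17/16, 1)
obs 3: x=10 → posterior Normal(7/2, 8/11)
obs 4: x=-7/2 → posterior Normal(2, 4/7)
obs 5: x=-2 → posterior Normal(22/17, 8/17)
obs 6: x=-5 → posterior Normal(7/20, 2/5)
obs 7: x=-1 → posterior Normal(4/23, 8/23)
obs 8: x=4 → posterior Normal(8/13, 4/13)
obs 9: x=2 → posterior Normal(22/29, 8/29)
obs 10: x=9 → posterior Normal(49/32, 1/4)
obs 11: x=-7 → posterior Normal(4/5, 8/35)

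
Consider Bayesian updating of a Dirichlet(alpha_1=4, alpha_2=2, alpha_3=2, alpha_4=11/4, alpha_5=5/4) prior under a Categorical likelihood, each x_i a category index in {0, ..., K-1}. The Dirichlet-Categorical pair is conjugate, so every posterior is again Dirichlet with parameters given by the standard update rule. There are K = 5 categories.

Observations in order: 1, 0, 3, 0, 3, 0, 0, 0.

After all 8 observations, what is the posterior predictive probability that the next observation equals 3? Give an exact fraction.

obs 1: x=1 → posterior Dirichlet(4, 3, 2, 11/4, 5/4)
obs 2: x=0 → posterior Dirichlet(5, 3, 2, 11/4, 5/4)
obs 3: x=3 → posterior Dirichlet(5, 3, 2, 15/4, 5/4)
obs 4: x=0 → posterior Dirichlet(6, 3, 2, 15/4, 5/4)
obs 5: x=3 → posterior Dirichlet(6, 3, 2, 19/4, 5/4)
obs 6: x=0 → posterior Dirichlet(7, 3, 2, 19/4, 5/4)
obs 7: x=0 → posterior Dirichlet(8, 3, 2, 19/4, 5/4)
obs 8: x=0 → posterior Dirichlet(9, 3, 2, 19/4, 5/4)

19/80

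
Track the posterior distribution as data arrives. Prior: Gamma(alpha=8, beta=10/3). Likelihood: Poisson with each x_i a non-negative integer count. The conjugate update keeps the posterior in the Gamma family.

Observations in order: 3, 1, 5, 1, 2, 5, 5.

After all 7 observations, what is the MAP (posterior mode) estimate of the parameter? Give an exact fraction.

87/31

obs 1: x=3 → posterior Gamma(11, 13/3)
obs 2: x=1 → posterior Gamma(12, 16/3)
obs 3: x=5 → posterior Gamma(17, 19/3)
obs 4: x=1 → posterior Gamma(18, 22/3)
obs 5: x=2 → posterior Gamma(20, 25/3)
obs 6: x=5 → posterior Gamma(25, 28/3)
obs 7: x=5 → posterior Gamma(30, 31/3)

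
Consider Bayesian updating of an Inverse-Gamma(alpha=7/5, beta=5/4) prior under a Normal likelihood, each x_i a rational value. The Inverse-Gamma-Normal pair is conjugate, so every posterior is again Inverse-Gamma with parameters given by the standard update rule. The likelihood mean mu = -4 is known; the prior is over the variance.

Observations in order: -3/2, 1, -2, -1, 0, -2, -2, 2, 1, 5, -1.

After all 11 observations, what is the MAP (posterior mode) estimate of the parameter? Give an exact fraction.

obs 1: x=-3/2 → posterior Inverse-Gamma(19/10, 35/8)
obs 2: x=1 → posterior Inverse-Gamma(12/5, 135/8)
obs 3: x=-2 → posterior Inverse-Gamma(29/10, 151/8)
obs 4: x=-1 → posterior Inverse-Gamma(17/5, 187/8)
obs 5: x=0 → posterior Inverse-Gamma(39/10, 251/8)
obs 6: x=-2 → posterior Inverse-Gamma(22/5, 267/8)
obs 7: x=-2 → posterior Inverse-Gamma(49/10, 283/8)
obs 8: x=2 → posterior Inverse-Gamma(27/5, 427/8)
obs 9: x=1 → posterior Inverse-Gamma(59/10, 527/8)
obs 10: x=5 → posterior Inverse-Gamma(32/5, 851/8)
obs 11: x=-1 → posterior Inverse-Gamma(69/10, 887/8)

4435/316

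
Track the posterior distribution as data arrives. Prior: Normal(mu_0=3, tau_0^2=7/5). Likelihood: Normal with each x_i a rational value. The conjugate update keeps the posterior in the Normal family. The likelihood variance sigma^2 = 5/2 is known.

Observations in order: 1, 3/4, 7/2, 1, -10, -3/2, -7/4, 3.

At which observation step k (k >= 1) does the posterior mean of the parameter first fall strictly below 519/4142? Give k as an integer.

k = 6

obs 1: x=1 → posterior Normal(89/39, 35/39)
obs 2: x=3/4 → posterior Normal(199/106, 35/53)
obs 3: x=7/2 → posterior Normal(297/134, 35/67)
obs 4: x=1 → posterior Normal(325/162, 35/81)
obs 5: x=-10 → posterior Normal(9/38, 7/19)
obs 6: x=-3/2 → posterior Normal(3/218, 35/109)
obs 7: x=-7/4 → posterior Normal(-23/123, 35/123)
obs 8: x=3 → posterior Normal(19/137, 35/137)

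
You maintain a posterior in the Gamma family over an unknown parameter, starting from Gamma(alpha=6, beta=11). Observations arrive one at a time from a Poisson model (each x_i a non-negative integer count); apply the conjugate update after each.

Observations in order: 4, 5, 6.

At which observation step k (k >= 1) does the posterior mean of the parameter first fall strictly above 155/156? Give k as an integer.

k = 2

obs 1: x=4 → posterior Gamma(10, 12)
obs 2: x=5 → posterior Gamma(15, 13)
obs 3: x=6 → posterior Gamma(21, 14)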